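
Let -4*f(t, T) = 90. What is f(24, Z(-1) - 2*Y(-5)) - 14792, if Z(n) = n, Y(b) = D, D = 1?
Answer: -29629/2 ≈ -14815.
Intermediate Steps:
Y(b) = 1
f(t, T) = -45/2 (f(t, T) = -¼*90 = -45/2)
f(24, Z(-1) - 2*Y(-5)) - 14792 = -45/2 - 14792 = -29629/2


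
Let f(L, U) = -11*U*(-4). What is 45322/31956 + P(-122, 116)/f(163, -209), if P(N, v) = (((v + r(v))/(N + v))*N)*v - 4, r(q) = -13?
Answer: -27827905/1113134 ≈ -25.000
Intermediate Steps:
f(L, U) = 44*U
P(N, v) = -4 + N*v*(-13 + v)/(N + v) (P(N, v) = (((v - 13)/(N + v))*N)*v - 4 = (((-13 + v)/(N + v))*N)*v - 4 = (N*(-13 + v)/(N + v))*v - 4 = N*v*(-13 + v)/(N + v) - 4 = -4 + N*v*(-13 + v)/(N + v))
45322/31956 + P(-122, 116)/f(163, -209) = 45322/31956 + ((-4*(-122) - 4*116 - 122*116² - 13*(-122)*116)/(-122 + 116))/((44*(-209))) = 45322*(1/31956) + ((488 - 464 - 122*13456 + 183976)/(-6))/(-9196) = 22661/15978 - (488 - 464 - 1641632 + 183976)/6*(-1/9196) = 22661/15978 - ⅙*(-1457632)*(-1/9196) = 22661/15978 + (728816/3)*(-1/9196) = 22661/15978 - 16564/627 = -27827905/1113134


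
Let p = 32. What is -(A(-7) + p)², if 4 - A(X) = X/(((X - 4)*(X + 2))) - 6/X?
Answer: -184389241/148225 ≈ -1244.0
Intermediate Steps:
A(X) = 4 + 6/X - X/((-4 + X)*(2 + X)) (A(X) = 4 - (X/(((X - 4)*(X + 2))) - 6/X) = 4 - (X/(((-4 + X)*(2 + X))) - 6/X) = 4 - (X*(1/((-4 + X)*(2 + X))) - 6/X) = 4 - (X/((-4 + X)*(2 + X)) - 6/X) = 4 - (-6/X + X/((-4 + X)*(2 + X))) = 4 + (6/X - X/((-4 + X)*(2 + X))) = 4 + 6/X - X/((-4 + X)*(2 + X)))
-(A(-7) + p)² = -((48 - 4*(-7)³ + 3*(-7)² + 44*(-7))/((-7)*(8 - 1*(-7)² + 2*(-7))) + 32)² = -(-(48 - 4*(-343) + 3*49 - 308)/(7*(8 - 1*49 - 14)) + 32)² = -(-(48 + 1372 + 147 - 308)/(7*(8 - 49 - 14)) + 32)² = -(-⅐*1259/(-55) + 32)² = -(-⅐*(-1/55)*1259 + 32)² = -(1259/385 + 32)² = -(13579/385)² = -1*184389241/148225 = -184389241/148225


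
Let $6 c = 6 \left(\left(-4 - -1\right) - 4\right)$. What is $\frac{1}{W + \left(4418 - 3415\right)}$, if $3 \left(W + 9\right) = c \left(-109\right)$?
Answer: $\frac{3}{3745} \approx 0.00080107$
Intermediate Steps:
$c = -7$ ($c = \frac{6 \left(\left(-4 - -1\right) - 4\right)}{6} = \frac{6 \left(\left(-4 + 1\right) - 4\right)}{6} = \frac{6 \left(-3 - 4\right)}{6} = \frac{6 \left(-7\right)}{6} = \frac{1}{6} \left(-42\right) = -7$)
$W = \frac{736}{3}$ ($W = -9 + \frac{\left(-7\right) \left(-109\right)}{3} = -9 + \frac{1}{3} \cdot 763 = -9 + \frac{763}{3} = \frac{736}{3} \approx 245.33$)
$\frac{1}{W + \left(4418 - 3415\right)} = \frac{1}{\frac{736}{3} + \left(4418 - 3415\right)} = \frac{1}{\frac{736}{3} + 1003} = \frac{1}{\frac{3745}{3}} = \frac{3}{3745}$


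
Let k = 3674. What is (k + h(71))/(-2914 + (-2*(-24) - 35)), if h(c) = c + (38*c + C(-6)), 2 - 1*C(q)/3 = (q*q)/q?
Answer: -6467/2901 ≈ -2.2292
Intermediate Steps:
C(q) = 6 - 3*q (C(q) = 6 - 3*q*q/q = 6 - 3*q²/q = 6 - 3*q)
h(c) = 24 + 39*c (h(c) = c + (38*c + (6 - 3*(-6))) = c + (38*c + (6 + 18)) = c + (38*c + 24) = c + (24 + 38*c) = 24 + 39*c)
(k + h(71))/(-2914 + (-2*(-24) - 35)) = (3674 + (24 + 39*71))/(-2914 + (-2*(-24) - 35)) = (3674 + (24 + 2769))/(-2914 + (48 - 35)) = (3674 + 2793)/(-2914 + 13) = 6467/(-2901) = 6467*(-1/2901) = -6467/2901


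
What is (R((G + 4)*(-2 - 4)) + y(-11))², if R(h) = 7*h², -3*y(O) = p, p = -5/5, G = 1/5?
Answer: 111169563241/5625 ≈ 1.9763e+7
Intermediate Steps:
G = ⅕ ≈ 0.20000
p = -1 (p = -5*⅕ = -1)
y(O) = ⅓ (y(O) = -⅓*(-1) = ⅓)
(R((G + 4)*(-2 - 4)) + y(-11))² = (7*((⅕ + 4)*(-2 - 4))² + ⅓)² = (7*((21/5)*(-6))² + ⅓)² = (7*(-126/5)² + ⅓)² = (7*(15876/25) + ⅓)² = (111132/25 + ⅓)² = (333421/75)² = 111169563241/5625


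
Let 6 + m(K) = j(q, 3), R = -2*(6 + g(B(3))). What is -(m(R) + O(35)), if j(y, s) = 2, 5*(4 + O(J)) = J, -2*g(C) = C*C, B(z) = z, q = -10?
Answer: 1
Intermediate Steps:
g(C) = -C²/2 (g(C) = -C*C/2 = -C²/2)
O(J) = -4 + J/5
R = -3 (R = -2*(6 - ½*3²) = -2*(6 - ½*9) = -2*(6 - 9/2) = -2*3/2 = -3)
m(K) = -4 (m(K) = -6 + 2 = -4)
-(m(R) + O(35)) = -(-4 + (-4 + (⅕)*35)) = -(-4 + (-4 + 7)) = -(-4 + 3) = -1*(-1) = 1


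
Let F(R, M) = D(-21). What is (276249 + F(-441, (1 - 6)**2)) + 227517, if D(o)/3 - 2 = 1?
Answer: 503775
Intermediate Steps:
D(o) = 9 (D(o) = 6 + 3*1 = 6 + 3 = 9)
F(R, M) = 9
(276249 + F(-441, (1 - 6)**2)) + 227517 = (276249 + 9) + 227517 = 276258 + 227517 = 503775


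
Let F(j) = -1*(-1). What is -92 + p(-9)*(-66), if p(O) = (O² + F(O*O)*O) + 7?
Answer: -5306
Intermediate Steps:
F(j) = 1
p(O) = 7 + O + O² (p(O) = (O² + 1*O) + 7 = (O² + O) + 7 = (O + O²) + 7 = 7 + O + O²)
-92 + p(-9)*(-66) = -92 + (7 - 9 + (-9)²)*(-66) = -92 + (7 - 9 + 81)*(-66) = -92 + 79*(-66) = -92 - 5214 = -5306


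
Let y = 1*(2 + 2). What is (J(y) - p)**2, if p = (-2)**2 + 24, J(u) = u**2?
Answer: 144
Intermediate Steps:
y = 4 (y = 1*4 = 4)
p = 28 (p = 4 + 24 = 28)
(J(y) - p)**2 = (4**2 - 1*28)**2 = (16 - 28)**2 = (-12)**2 = 144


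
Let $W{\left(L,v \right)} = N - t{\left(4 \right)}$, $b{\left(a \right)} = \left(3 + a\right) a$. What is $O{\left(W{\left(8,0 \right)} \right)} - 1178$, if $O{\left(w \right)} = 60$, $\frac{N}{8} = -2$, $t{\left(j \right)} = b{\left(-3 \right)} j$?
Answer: $-1118$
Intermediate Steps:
$b{\left(a \right)} = a \left(3 + a\right)$
$t{\left(j \right)} = 0$ ($t{\left(j \right)} = - 3 \left(3 - 3\right) j = \left(-3\right) 0 j = 0 j = 0$)
$N = -16$ ($N = 8 \left(-2\right) = -16$)
$W{\left(L,v \right)} = -16$ ($W{\left(L,v \right)} = -16 - 0 = -16 + 0 = -16$)
$O{\left(W{\left(8,0 \right)} \right)} - 1178 = 60 - 1178 = -1118$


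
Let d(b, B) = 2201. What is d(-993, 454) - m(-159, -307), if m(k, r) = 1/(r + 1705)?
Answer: 3076997/1398 ≈ 2201.0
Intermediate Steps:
m(k, r) = 1/(1705 + r)
d(-993, 454) - m(-159, -307) = 2201 - 1/(1705 - 307) = 2201 - 1/1398 = 3076997/1398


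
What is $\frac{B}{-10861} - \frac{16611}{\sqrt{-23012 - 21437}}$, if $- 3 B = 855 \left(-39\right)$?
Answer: $- \frac{11115}{10861} + \frac{16611 i \sqrt{44449}}{44449} \approx -1.0234 + 78.789 i$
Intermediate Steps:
$B = 11115$ ($B = - \frac{855 \left(-39\right)}{3} = \left(- \frac{1}{3}\right) \left(-33345\right) = 11115$)
$\frac{B}{-10861} - \frac{16611}{\sqrt{-23012 - 21437}} = \frac{11115}{-10861} - \frac{16611}{\sqrt{-23012 - 21437}} = 11115 \left(- \frac{1}{10861}\right) - \frac{16611}{\sqrt{-44449}} = - \frac{11115}{10861} - \frac{16611}{i \sqrt{44449}} = - \frac{11115}{10861} - 16611 \left(- \frac{i \sqrt{44449}}{44449}\right) = - \frac{11115}{10861} + \frac{16611 i \sqrt{44449}}{44449}$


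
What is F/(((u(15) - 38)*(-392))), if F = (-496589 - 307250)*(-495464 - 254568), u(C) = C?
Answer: 75363121606/1127 ≈ 6.6871e+7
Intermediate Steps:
F = 602904972848 (F = -803839*(-750032) = 602904972848)
F/(((u(15) - 38)*(-392))) = 602904972848/(((15 - 38)*(-392))) = 602904972848/((-23*(-392))) = 602904972848/9016 = 602904972848*(1/9016) = 75363121606/1127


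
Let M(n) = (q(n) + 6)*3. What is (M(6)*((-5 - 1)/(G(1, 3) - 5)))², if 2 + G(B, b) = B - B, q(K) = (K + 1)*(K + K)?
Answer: 2624400/49 ≈ 53559.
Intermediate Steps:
q(K) = 2*K*(1 + K) (q(K) = (1 + K)*(2*K) = 2*K*(1 + K))
G(B, b) = -2 (G(B, b) = -2 + (B - B) = -2 + 0 = -2)
M(n) = 18 + 6*n*(1 + n) (M(n) = (2*n*(1 + n) + 6)*3 = (6 + 2*n*(1 + n))*3 = 18 + 6*n*(1 + n))
(M(6)*((-5 - 1)/(G(1, 3) - 5)))² = ((18 + 6*6*(1 + 6))*((-5 - 1)/(-2 - 5)))² = ((18 + 6*6*7)*(-6/(-7)))² = ((18 + 252)*(-6*(-⅐)))² = (270*(6/7))² = (1620/7)² = 2624400/49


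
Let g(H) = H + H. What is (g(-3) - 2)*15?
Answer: -120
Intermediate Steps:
g(H) = 2*H
(g(-3) - 2)*15 = (2*(-3) - 2)*15 = (-6 - 2)*15 = -8*15 = -120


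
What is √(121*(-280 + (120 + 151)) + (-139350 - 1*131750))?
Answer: I*√272189 ≈ 521.72*I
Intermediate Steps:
√(121*(-280 + (120 + 151)) + (-139350 - 1*131750)) = √(121*(-280 + 271) + (-139350 - 131750)) = √(121*(-9) - 271100) = √(-1089 - 271100) = √(-272189) = I*√272189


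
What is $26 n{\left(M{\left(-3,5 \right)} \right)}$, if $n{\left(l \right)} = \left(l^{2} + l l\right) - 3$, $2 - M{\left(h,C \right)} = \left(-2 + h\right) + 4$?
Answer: $390$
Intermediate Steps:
$M{\left(h,C \right)} = - h$ ($M{\left(h,C \right)} = 2 - \left(\left(-2 + h\right) + 4\right) = 2 - \left(2 + h\right) = - h$)
$n{\left(l \right)} = -3 + 2 l^{2}$ ($n{\left(l \right)} = \left(l^{2} + l^{2}\right) - 3 = 2 l^{2} - 3 = -3 + 2 l^{2}$)
$26 n{\left(M{\left(-3,5 \right)} \right)} = 26 \left(-3 + 2 \left(\left(-1\right) \left(-3\right)\right)^{2}\right) = 26 \left(-3 + 2 \cdot 3^{2}\right) = 26 \left(-3 + 2 \cdot 9\right) = 26 \left(-3 + 18\right) = 26 \cdot 15 = 390$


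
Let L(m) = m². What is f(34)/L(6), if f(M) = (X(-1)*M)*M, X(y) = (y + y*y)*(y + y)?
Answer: 0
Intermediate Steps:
X(y) = 2*y*(y + y²) (X(y) = (y + y²)*(2*y) = 2*y*(y + y²))
f(M) = 0 (f(M) = ((2*(-1)²*(1 - 1))*M)*M = ((2*1*0)*M)*M = (0*M)*M = 0*M = 0)
f(34)/L(6) = 0/(6²) = 0/36 = 0*(1/36) = 0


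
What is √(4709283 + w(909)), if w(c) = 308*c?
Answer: √4989255 ≈ 2233.7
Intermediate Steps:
√(4709283 + w(909)) = √(4709283 + 308*909) = √(4709283 + 279972) = √4989255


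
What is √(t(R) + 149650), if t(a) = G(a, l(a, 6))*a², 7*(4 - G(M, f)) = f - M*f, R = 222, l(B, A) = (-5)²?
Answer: √1923051214/7 ≈ 6264.7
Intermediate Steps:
l(B, A) = 25
G(M, f) = 4 - f/7 + M*f/7 (G(M, f) = 4 - (f - M*f)/7 = 4 + (-f/7 + M*f/7) = 4 - f/7 + M*f/7)
t(a) = a²*(3/7 + 25*a/7) (t(a) = (4 - ⅐*25 + (⅐)*a*25)*a² = (4 - 25/7 + 25*a/7)*a² = (3/7 + 25*a/7)*a² = a²*(3/7 + 25*a/7))
√(t(R) + 149650) = √((⅐)*222²*(3 + 25*222) + 149650) = √((⅐)*49284*(3 + 5550) + 149650) = √((⅐)*49284*5553 + 149650) = √(273674052/7 + 149650) = √(274721602/7) = √1923051214/7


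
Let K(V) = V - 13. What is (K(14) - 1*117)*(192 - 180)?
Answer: -1392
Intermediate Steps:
K(V) = -13 + V
(K(14) - 1*117)*(192 - 180) = ((-13 + 14) - 1*117)*(192 - 180) = (1 - 117)*12 = -116*12 = -1392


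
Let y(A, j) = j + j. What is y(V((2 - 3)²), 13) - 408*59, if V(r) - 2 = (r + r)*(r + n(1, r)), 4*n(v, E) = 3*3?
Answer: -24046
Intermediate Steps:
n(v, E) = 9/4 (n(v, E) = (3*3)/4 = (¼)*9 = 9/4)
V(r) = 2 + 2*r*(9/4 + r) (V(r) = 2 + (r + r)*(r + 9/4) = 2 + (2*r)*(9/4 + r) = 2 + 2*r*(9/4 + r))
y(A, j) = 2*j
y(V((2 - 3)²), 13) - 408*59 = 2*13 - 408*59 = 26 - 24072 = -24046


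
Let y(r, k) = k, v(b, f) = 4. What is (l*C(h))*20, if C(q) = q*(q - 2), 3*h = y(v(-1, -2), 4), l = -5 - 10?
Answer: 800/3 ≈ 266.67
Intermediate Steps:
l = -15
h = 4/3 (h = (⅓)*4 = 4/3 ≈ 1.3333)
C(q) = q*(-2 + q)
(l*C(h))*20 = -20*(-2 + 4/3)*20 = -20*(-2)/3*20 = -15*(-8/9)*20 = (40/3)*20 = 800/3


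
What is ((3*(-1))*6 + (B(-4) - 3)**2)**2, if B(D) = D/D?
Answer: 196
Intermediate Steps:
B(D) = 1
((3*(-1))*6 + (B(-4) - 3)**2)**2 = ((3*(-1))*6 + (1 - 3)**2)**2 = (-3*6 + (-2)**2)**2 = (-18 + 4)**2 = (-14)**2 = 196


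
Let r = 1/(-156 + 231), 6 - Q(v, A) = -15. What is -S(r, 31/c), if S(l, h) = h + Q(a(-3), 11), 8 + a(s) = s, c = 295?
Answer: -6226/295 ≈ -21.105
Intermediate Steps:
a(s) = -8 + s
Q(v, A) = 21 (Q(v, A) = 6 - 1*(-15) = 6 + 15 = 21)
r = 1/75 ≈ 0.013333
S(l, h) = 21 + h (S(l, h) = h + 21 = 21 + h)
-S(r, 31/c) = -(21 + 31/295) = -1*6226/295 = -6226/295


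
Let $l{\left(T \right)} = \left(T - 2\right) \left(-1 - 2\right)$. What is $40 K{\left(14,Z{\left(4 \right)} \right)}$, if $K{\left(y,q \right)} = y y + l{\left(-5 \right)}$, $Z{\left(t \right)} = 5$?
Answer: $8680$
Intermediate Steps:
$l{\left(T \right)} = 6 - 3 T$ ($l{\left(T \right)} = \left(-2 + T\right) \left(-3\right) = 6 - 3 T$)
$K{\left(y,q \right)} = 21 + y^{2}$ ($K{\left(y,q \right)} = y y + \left(6 - -15\right) = y^{2} + \left(6 + 15\right) = y^{2} + 21 = 21 + y^{2}$)
$40 K{\left(14,Z{\left(4 \right)} \right)} = 40 \left(21 + 14^{2}\right) = 40 \left(21 + 196\right) = 40 \cdot 217 = 8680$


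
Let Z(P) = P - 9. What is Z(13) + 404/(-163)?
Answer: 248/163 ≈ 1.5215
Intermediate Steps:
Z(P) = -9 + P
Z(13) + 404/(-163) = (-9 + 13) + 404/(-163) = 4 + 404*(-1/163) = 4 - 404/163 = 248/163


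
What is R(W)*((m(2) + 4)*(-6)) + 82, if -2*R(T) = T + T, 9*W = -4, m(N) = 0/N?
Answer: 214/3 ≈ 71.333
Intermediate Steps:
m(N) = 0
W = -4/9 (W = (1/9)*(-4) = -4/9 ≈ -0.44444)
R(T) = -T (R(T) = -(T + T)/2 = -T)
R(W)*((m(2) + 4)*(-6)) + 82 = (-1*(-4/9))*((0 + 4)*(-6)) + 82 = 4*(4*(-6))/9 + 82 = (4/9)*(-24) + 82 = -32/3 + 82 = 214/3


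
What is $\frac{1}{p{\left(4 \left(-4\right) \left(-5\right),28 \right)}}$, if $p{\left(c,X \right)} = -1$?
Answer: $-1$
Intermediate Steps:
$\frac{1}{p{\left(4 \left(-4\right) \left(-5\right),28 \right)}} = \frac{1}{-1} = -1$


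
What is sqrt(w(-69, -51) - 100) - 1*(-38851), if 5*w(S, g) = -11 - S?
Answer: 38851 + I*sqrt(2210)/5 ≈ 38851.0 + 9.4021*I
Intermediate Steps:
w(S, g) = -11/5 - S/5 (w(S, g) = (-11 - S)/5 = -11/5 - S/5)
sqrt(w(-69, -51) - 100) - 1*(-38851) = sqrt((-11/5 - 1/5*(-69)) - 100) - 1*(-38851) = sqrt((-11/5 + 69/5) - 100) + 38851 = sqrt(58/5 - 100) + 38851 = sqrt(-442/5) + 38851 = I*sqrt(2210)/5 + 38851 = 38851 + I*sqrt(2210)/5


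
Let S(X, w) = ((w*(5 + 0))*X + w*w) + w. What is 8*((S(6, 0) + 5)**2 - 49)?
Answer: -192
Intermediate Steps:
S(X, w) = w + w**2 + 5*X*w (S(X, w) = ((w*5)*X + w**2) + w = ((5*w)*X + w**2) + w = (5*X*w + w**2) + w = (w**2 + 5*X*w) + w = w + w**2 + 5*X*w)
8*((S(6, 0) + 5)**2 - 49) = 8*((0*(1 + 0 + 5*6) + 5)**2 - 49) = 8*((0*(1 + 0 + 30) + 5)**2 - 49) = 8*((0*31 + 5)**2 - 49) = 8*((0 + 5)**2 - 49) = 8*(5**2 - 49) = 8*(25 - 49) = 8*(-24) = -192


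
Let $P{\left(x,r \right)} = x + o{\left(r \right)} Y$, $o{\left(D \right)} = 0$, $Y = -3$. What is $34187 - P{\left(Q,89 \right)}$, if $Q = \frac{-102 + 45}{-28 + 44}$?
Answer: $\frac{547049}{16} \approx 34191.0$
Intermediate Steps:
$Q = - \frac{57}{16} \approx -3.5625$
$P{\left(x,r \right)} = x$ ($P{\left(x,r \right)} = x + 0 \left(-3\right) = x + 0 = x$)
$34187 - P{\left(Q,89 \right)} = 34187 - - \frac{57}{16} = 34187 + \frac{57}{16} = \frac{547049}{16}$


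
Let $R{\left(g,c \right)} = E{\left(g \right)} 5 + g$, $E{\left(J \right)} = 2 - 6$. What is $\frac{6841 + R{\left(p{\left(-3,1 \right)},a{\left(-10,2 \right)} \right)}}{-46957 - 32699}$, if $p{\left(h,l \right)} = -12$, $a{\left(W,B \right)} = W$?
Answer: $- \frac{6809}{79656} \approx -0.08548$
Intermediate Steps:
$E{\left(J \right)} = -4$ ($E{\left(J \right)} = 2 - 6 = -4$)
$R{\left(g,c \right)} = -20 + g$ ($R{\left(g,c \right)} = \left(-4\right) 5 + g = -20 + g$)
$\frac{6841 + R{\left(p{\left(-3,1 \right)},a{\left(-10,2 \right)} \right)}}{-46957 - 32699} = \frac{6841 - 32}{-46957 - 32699} = \frac{6841 - 32}{-79656} = 6809 \left(- \frac{1}{79656}\right) = - \frac{6809}{79656}$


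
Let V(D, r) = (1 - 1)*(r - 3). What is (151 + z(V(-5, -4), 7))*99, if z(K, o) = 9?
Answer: 15840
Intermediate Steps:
V(D, r) = 0 (V(D, r) = 0*(-3 + r) = 0)
(151 + z(V(-5, -4), 7))*99 = (151 + 9)*99 = 160*99 = 15840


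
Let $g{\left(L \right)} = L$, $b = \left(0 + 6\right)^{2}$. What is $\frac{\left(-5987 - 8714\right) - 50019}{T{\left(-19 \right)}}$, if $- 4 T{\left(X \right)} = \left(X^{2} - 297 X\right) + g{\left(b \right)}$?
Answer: $\frac{6472}{151} \approx 42.861$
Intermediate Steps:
$b = 36$ ($b = 6^{2} = 36$)
$T{\left(X \right)} = -9 - \frac{X^{2}}{4} + \frac{297 X}{4}$ ($T{\left(X \right)} = - \frac{\left(X^{2} - 297 X\right) + 36}{4} = - \frac{36 + X^{2} - 297 X}{4} = -9 - \frac{X^{2}}{4} + \frac{297 X}{4}$)
$\frac{\left(-5987 - 8714\right) - 50019}{T{\left(-19 \right)}} = \frac{\left(-5987 - 8714\right) - 50019}{-9 - \frac{\left(-19\right)^{2}}{4} + \frac{297}{4} \left(-19\right)} = \frac{\left(-5987 - 8714\right) - 50019}{-9 - \frac{361}{4} - \frac{5643}{4}} = \frac{-14701 - 50019}{-9 - \frac{361}{4} - \frac{5643}{4}} = - \frac{64720}{-1510} = \left(-64720\right) \left(- \frac{1}{1510}\right) = \frac{6472}{151}$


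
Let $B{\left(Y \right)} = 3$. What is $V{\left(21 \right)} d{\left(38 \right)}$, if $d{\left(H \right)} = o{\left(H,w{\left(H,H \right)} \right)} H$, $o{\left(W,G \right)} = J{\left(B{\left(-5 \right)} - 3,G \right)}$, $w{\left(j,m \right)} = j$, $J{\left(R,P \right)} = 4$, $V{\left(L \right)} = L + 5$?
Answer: $3952$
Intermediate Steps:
$V{\left(L \right)} = 5 + L$
$o{\left(W,G \right)} = 4$
$d{\left(H \right)} = 4 H$
$V{\left(21 \right)} d{\left(38 \right)} = \left(5 + 21\right) 4 \cdot 38 = 26 \cdot 152 = 3952$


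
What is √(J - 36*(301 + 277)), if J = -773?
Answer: I*√21581 ≈ 146.9*I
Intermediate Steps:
√(J - 36*(301 + 277)) = √(-773 - 36*(301 + 277)) = √(-773 - 36*578) = √(-773 - 20808) = √(-21581) = I*√21581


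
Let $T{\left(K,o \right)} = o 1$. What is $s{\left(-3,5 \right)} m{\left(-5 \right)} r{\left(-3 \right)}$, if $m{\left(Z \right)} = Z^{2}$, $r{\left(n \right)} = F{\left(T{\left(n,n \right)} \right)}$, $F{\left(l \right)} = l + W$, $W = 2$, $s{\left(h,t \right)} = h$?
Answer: $75$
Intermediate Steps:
$T{\left(K,o \right)} = o$
$F{\left(l \right)} = 2 + l$ ($F{\left(l \right)} = l + 2 = 2 + l$)
$r{\left(n \right)} = 2 + n$
$s{\left(-3,5 \right)} m{\left(-5 \right)} r{\left(-3 \right)} = - 3 \left(-5\right)^{2} \left(2 - 3\right) = \left(-3\right) 25 \left(-1\right) = \left(-75\right) \left(-1\right) = 75$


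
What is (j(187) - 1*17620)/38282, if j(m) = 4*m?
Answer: -8436/19141 ≈ -0.44073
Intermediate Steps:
(j(187) - 1*17620)/38282 = (4*187 - 1*17620)/38282 = (748 - 17620)*(1/38282) = -16872*1/38282 = -8436/19141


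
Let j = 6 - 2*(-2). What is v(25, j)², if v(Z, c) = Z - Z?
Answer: 0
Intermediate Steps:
j = 10 (j = 6 + 4 = 10)
v(Z, c) = 0
v(25, j)² = 0² = 0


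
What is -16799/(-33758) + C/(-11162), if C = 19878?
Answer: -241765543/188403398 ≈ -1.2832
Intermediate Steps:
-16799/(-33758) + C/(-11162) = -16799/(-33758) + 19878/(-11162) = -16799*(-1/33758) + 19878*(-1/11162) = 16799/33758 - 9939/5581 = -241765543/188403398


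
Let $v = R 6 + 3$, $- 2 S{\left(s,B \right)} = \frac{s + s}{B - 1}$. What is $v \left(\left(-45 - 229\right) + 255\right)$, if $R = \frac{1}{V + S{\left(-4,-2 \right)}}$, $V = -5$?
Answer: $-39$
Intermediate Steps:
$S{\left(s,B \right)} = - \frac{s}{-1 + B}$ ($S{\left(s,B \right)} = - \frac{\left(s + s\right) \frac{1}{B - 1}}{2} = - \frac{2 s \frac{1}{-1 + B}}{2} = - \frac{s}{-1 + B}$)
$R = - \frac{3}{19}$ ($R = \frac{1}{-5 - - \frac{4}{-1 - 2}} = \frac{1}{-5 - - \frac{4}{-3}} = \frac{1}{-5 - \left(-4\right) \left(- \frac{1}{3}\right)} = \frac{1}{-5 - \frac{4}{3}} = \frac{1}{- \frac{19}{3}} = - \frac{3}{19} \approx -0.15789$)
$v = \frac{39}{19}$ ($v = \left(- \frac{3}{19}\right) 6 + 3 = - \frac{18}{19} + 3 = \frac{39}{19} \approx 2.0526$)
$v \left(\left(-45 - 229\right) + 255\right) = \frac{39 \left(\left(-45 - 229\right) + 255\right)}{19} = \frac{39 \left(-274 + 255\right)}{19} = \frac{39}{19} \left(-19\right) = -39$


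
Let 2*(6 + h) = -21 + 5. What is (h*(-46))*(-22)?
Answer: -14168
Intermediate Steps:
h = -14 (h = -6 + (-21 + 5)/2 = -6 + (½)*(-16) = -6 - 8 = -14)
(h*(-46))*(-22) = -14*(-46)*(-22) = 644*(-22) = -14168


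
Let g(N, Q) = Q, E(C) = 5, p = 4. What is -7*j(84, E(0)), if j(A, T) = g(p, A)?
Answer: -588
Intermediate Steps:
j(A, T) = A
-7*j(84, E(0)) = -7*84 = -588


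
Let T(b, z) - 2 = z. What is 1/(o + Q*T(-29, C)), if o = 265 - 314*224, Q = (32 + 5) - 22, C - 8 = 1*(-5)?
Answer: -1/69996 ≈ -1.4287e-5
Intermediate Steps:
C = 3 (C = 8 + 1*(-5) = 8 - 5 = 3)
Q = 15 (Q = 37 - 22 = 15)
o = -70071 (o = 265 - 70336 = -70071)
T(b, z) = 2 + z
1/(o + Q*T(-29, C)) = 1/(-70071 + 15*(2 + 3)) = 1/(-70071 + 15*5) = 1/(-70071 + 75) = 1/(-69996) = -1/69996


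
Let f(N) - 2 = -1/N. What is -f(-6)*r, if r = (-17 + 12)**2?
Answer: -325/6 ≈ -54.167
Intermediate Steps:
f(N) = 2 - 1/N
r = 25 (r = (-5)**2 = 25)
-f(-6)*r = -(2 - 1/(-6))*25 = -(2 - 1*(-1/6))*25 = -(2 + 1/6)*25 = -13*25/6 = -1*325/6 = -325/6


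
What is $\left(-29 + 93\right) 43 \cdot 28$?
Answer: $77056$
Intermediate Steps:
$\left(-29 + 93\right) 43 \cdot 28 = 64 \cdot 43 \cdot 28 = 2752 \cdot 28 = 77056$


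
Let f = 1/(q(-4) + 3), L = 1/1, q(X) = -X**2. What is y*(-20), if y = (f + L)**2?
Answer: -2880/169 ≈ -17.041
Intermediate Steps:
L = 1
f = -1/13 (f = 1/(-1*(-4)**2 + 3) = 1/(-1*16 + 3) = 1/(-16 + 3) = 1/(-13) = -1/13 ≈ -0.076923)
y = 144/169 (y = (-1/13 + 1)**2 = (12/13)**2 = 144/169 ≈ 0.85207)
y*(-20) = (144/169)*(-20) = -2880/169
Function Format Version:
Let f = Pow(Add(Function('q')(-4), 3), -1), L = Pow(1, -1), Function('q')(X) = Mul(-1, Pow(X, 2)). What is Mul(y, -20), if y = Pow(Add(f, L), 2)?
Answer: Rational(-2880, 169) ≈ -17.041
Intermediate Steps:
L = 1
f = Rational(-1, 13) (f = Pow(Add(Mul(-1, Pow(-4, 2)), 3), -1) = Pow(Add(Mul(-1, 16), 3), -1) = Pow(Add(-16, 3), -1) = Pow(-13, -1) = Rational(-1, 13) ≈ -0.076923)
y = Rational(144, 169) (y = Pow(Add(Rational(-1, 13), 1), 2) = Pow(Rational(12, 13), 2) = Rational(144, 169) ≈ 0.85207)
Mul(y, -20) = Mul(Rational(144, 169), -20) = Rational(-2880, 169)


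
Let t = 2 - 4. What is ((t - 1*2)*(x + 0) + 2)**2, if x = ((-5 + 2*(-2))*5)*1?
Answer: 33124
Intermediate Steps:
t = -2
x = -45 (x = ((-5 - 4)*5)*1 = -9*5*1 = -45*1 = -45)
((t - 1*2)*(x + 0) + 2)**2 = ((-2 - 1*2)*(-45 + 0) + 2)**2 = ((-2 - 2)*(-45) + 2)**2 = (-4*(-45) + 2)**2 = (180 + 2)**2 = 182**2 = 33124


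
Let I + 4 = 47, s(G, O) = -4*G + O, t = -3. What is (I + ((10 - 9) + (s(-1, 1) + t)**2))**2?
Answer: 2304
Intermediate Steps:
s(G, O) = O - 4*G
I = 43 (I = -4 + 47 = 43)
(I + ((10 - 9) + (s(-1, 1) + t)**2))**2 = (43 + ((10 - 9) + ((1 - 4*(-1)) - 3)**2))**2 = (43 + (1 + ((1 + 4) - 3)**2))**2 = (43 + (1 + (5 - 3)**2))**2 = (43 + (1 + 2**2))**2 = (43 + (1 + 4))**2 = (43 + 5)**2 = 48**2 = 2304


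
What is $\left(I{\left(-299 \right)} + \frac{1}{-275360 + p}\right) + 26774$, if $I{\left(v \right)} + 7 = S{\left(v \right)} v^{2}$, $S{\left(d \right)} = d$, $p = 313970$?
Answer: $- \frac{1031046536519}{38610} \approx -2.6704 \cdot 10^{7}$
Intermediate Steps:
$I{\left(v \right)} = -7 + v^{3}$ ($I{\left(v \right)} = -7 + v v^{2} = -7 + v^{3}$)
$\left(I{\left(-299 \right)} + \frac{1}{-275360 + p}\right) + 26774 = \left(\left(-7 + \left(-299\right)^{3}\right) + \frac{1}{-275360 + 313970}\right) + 26774 = \left(\left(-7 - 26730899\right) + \frac{1}{38610}\right) + 26774 = \left(-26730906 + \frac{1}{38610}\right) + 26774 = - \frac{1032080280659}{38610} + 26774 = - \frac{1031046536519}{38610}$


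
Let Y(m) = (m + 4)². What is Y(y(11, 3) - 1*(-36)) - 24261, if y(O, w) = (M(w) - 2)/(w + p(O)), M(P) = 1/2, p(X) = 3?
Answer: -362895/16 ≈ -22681.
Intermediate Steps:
M(P) = ½ (M(P) = 1*(½) = ½)
y(O, w) = -3/(2*(3 + w)) (y(O, w) = (½ - 2)/(w + 3) = -3/(2*(3 + w)))
Y(m) = (4 + m)²
Y(y(11, 3) - 1*(-36)) - 24261 = (4 + (-3/(6 + 2*3) - 1*(-36)))² - 24261 = (4 + (-3/(6 + 6) + 36))² - 24261 = (4 + (-3/12 + 36))² - 24261 = (4 + (-3*1/12 + 36))² - 24261 = (4 + (-¼ + 36))² - 24261 = (4 + 143/4)² - 24261 = (159/4)² - 24261 = 25281/16 - 24261 = -362895/16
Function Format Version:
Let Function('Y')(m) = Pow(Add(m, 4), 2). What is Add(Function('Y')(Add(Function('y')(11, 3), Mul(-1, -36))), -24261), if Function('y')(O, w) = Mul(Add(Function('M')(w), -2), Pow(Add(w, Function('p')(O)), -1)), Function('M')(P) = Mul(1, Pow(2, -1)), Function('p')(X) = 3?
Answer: Rational(-362895, 16) ≈ -22681.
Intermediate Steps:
Function('M')(P) = Rational(1, 2) (Function('M')(P) = Mul(1, Rational(1, 2)) = Rational(1, 2))
Function('y')(O, w) = Mul(Rational(-3, 2), Pow(Add(3, w), -1)) (Function('y')(O, w) = Mul(Add(Rational(1, 2), -2), Pow(Add(w, 3), -1)) = Mul(Rational(-3, 2), Pow(Add(3, w), -1)))
Function('Y')(m) = Pow(Add(4, m), 2)
Add(Function('Y')(Add(Function('y')(11, 3), Mul(-1, -36))), -24261) = Add(Pow(Add(4, Add(Mul(-3, Pow(Add(6, Mul(2, 3)), -1)), Mul(-1, -36))), 2), -24261) = Add(Pow(Add(4, Add(Mul(-3, Pow(Add(6, 6), -1)), 36)), 2), -24261) = Add(Pow(Add(4, Add(Mul(-3, Pow(12, -1)), 36)), 2), -24261) = Add(Pow(Add(4, Add(Mul(-3, Rational(1, 12)), 36)), 2), -24261) = Add(Pow(Add(4, Add(Rational(-1, 4), 36)), 2), -24261) = Add(Pow(Add(4, Rational(143, 4)), 2), -24261) = Add(Pow(Rational(159, 4), 2), -24261) = Add(Rational(25281, 16), -24261) = Rational(-362895, 16)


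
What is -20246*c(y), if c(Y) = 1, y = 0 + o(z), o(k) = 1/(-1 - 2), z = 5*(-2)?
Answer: -20246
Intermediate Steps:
z = -10
o(k) = -⅓ (o(k) = 1/(-3) = -⅓)
y = -⅓ (y = 0 - ⅓ = -⅓ ≈ -0.33333)
-20246*c(y) = -20246*1 = -20246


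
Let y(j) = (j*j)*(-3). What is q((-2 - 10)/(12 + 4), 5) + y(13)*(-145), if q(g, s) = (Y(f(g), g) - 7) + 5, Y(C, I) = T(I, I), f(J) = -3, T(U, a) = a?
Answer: 294049/4 ≈ 73512.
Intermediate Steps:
Y(C, I) = I
y(j) = -3*j² (y(j) = j²*(-3) = -3*j²)
q(g, s) = -2 + g (q(g, s) = (g - 7) + 5 = (-7 + g) + 5 = -2 + g)
q((-2 - 10)/(12 + 4), 5) + y(13)*(-145) = (-2 + (-2 - 10)/(12 + 4)) - 3*13²*(-145) = (-2 - 12/16) - 3*169*(-145) = (-2 - 12*1/16) - 507*(-145) = (-2 - ¾) + 73515 = -11/4 + 73515 = 294049/4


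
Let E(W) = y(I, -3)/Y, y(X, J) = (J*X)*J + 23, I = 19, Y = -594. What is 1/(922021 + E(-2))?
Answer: 297/273840140 ≈ 1.0846e-6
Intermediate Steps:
y(X, J) = 23 + X*J² (y(X, J) = X*J² + 23 = 23 + X*J²)
E(W) = -97/297 (E(W) = (23 + 19*(-3)²)/(-594) = (23 + 19*9)*(-1/594) = (23 + 171)*(-1/594) = 194*(-1/594) = -97/297)
1/(922021 + E(-2)) = 1/(922021 - 97/297) = 1/(273840140/297) = 297/273840140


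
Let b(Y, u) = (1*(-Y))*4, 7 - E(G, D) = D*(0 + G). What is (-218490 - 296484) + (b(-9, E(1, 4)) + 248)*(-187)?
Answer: -568082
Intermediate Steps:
E(G, D) = 7 - D*G (E(G, D) = 7 - D*(0 + G) = 7 - D*G)
b(Y, u) = -4*Y (b(Y, u) = -Y*4 = -4*Y)
(-218490 - 296484) + (b(-9, E(1, 4)) + 248)*(-187) = (-218490 - 296484) + (-4*(-9) + 248)*(-187) = -514974 + (36 + 248)*(-187) = -514974 + 284*(-187) = -514974 - 53108 = -568082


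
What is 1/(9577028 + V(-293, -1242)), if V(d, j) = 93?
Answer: 1/9577121 ≈ 1.0442e-7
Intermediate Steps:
1/(9577028 + V(-293, -1242)) = 1/(9577028 + 93) = 1/9577121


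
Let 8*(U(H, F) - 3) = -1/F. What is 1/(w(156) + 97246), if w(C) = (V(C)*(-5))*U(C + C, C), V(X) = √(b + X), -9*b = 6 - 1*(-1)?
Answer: 1363149305856/132560328096311251 + 70068960*√1397/132560328096311251 ≈ 1.0303e-5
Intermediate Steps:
b = -7/9 (b = -(6 - 1*(-1))/9 = -(6 + 1)/9 = -⅑*7 = -7/9 ≈ -0.77778)
U(H, F) = 3 - 1/(8*F) (U(H, F) = 3 + (-1/F)/8 = 3 - 1/(8*F))
V(X) = √(-7/9 + X)
w(C) = -5*√(-7 + 9*C)*(3 - 1/(8*C))/3 (w(C) = ((√(-7 + 9*C)/3)*(-5))*(3 - 1/(8*C)) = (-5*√(-7 + 9*C)/3)*(3 - 1/(8*C)) = -5*√(-7 + 9*C)*(3 - 1/(8*C))/3)
1/(w(156) + 97246) = 1/(√(-7 + 9*156)*(5/24 - 5*156)/156 + 97246) = 1/(√(-7 + 1404)*(5/24 - 780)/156 + 97246) = 1/((1/156)*√1397*(-18715/24) + 97246) = 1/(-18715*√1397/3744 + 97246) = 1/(97246 - 18715*√1397/3744)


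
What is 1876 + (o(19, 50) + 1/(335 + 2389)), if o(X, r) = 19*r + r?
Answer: 7834225/2724 ≈ 2876.0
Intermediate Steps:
o(X, r) = 20*r
1876 + (o(19, 50) + 1/(335 + 2389)) = 1876 + (20*50 + 1/(335 + 2389)) = 1876 + (1000 + 1/2724) = 1876 + 2724001/2724 = 7834225/2724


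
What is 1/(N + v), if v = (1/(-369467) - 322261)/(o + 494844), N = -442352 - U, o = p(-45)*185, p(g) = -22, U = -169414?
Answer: -90662398729/24745273316698246 ≈ -3.6638e-6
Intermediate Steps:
o = -4070 (o = -22*185 = -4070)
N = -272938 (N = -442352 - 1*(-169414) = -442352 + 169414 = -272938)
v = -59532402444/90662398729 (v = (1/(-369467) - 322261)/(-4070 + 494844) = (-1/369467 - 322261)/490774 = -119064804888/369467*1/490774 = -59532402444/90662398729 ≈ -0.65664)
1/(N + v) = 1/(-272938 - 59532402444/90662398729) = 1/(-24745273316698246/90662398729) = -90662398729/24745273316698246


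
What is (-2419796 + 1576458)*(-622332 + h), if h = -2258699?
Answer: 2429682921478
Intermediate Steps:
(-2419796 + 1576458)*(-622332 + h) = (-2419796 + 1576458)*(-622332 - 2258699) = -843338*(-2881031) = 2429682921478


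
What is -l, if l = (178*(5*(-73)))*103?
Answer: 6691910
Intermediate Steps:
l = -6691910 (l = (178*(-365))*103 = -64970*103 = -6691910)
-l = -1*(-6691910) = 6691910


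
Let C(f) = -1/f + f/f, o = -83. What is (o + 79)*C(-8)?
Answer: -9/2 ≈ -4.5000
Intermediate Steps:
C(f) = 1 - 1/f (C(f) = -1/f + 1 = 1 - 1/f)
(o + 79)*C(-8) = (-83 + 79)*((-1 - 8)/(-8)) = -(-1)*(-9)/2 = -4*9/8 = -9/2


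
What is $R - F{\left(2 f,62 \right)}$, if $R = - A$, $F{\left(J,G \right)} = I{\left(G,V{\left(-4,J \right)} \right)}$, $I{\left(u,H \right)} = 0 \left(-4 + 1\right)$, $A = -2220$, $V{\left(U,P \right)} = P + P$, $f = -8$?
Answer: $2220$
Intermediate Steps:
$V{\left(U,P \right)} = 2 P$
$I{\left(u,H \right)} = 0$ ($I{\left(u,H \right)} = 0 \left(-3\right) = 0$)
$F{\left(J,G \right)} = 0$
$R = 2220$ ($R = \left(-1\right) \left(-2220\right) = 2220$)
$R - F{\left(2 f,62 \right)} = 2220 - 0 = 2220 + 0 = 2220$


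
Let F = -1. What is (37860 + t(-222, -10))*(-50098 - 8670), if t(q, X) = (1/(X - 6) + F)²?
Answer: -35600365177/16 ≈ -2.2250e+9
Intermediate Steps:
t(q, X) = (-1 + 1/(-6 + X))² (t(q, X) = (1/(X - 6) - 1)² = (1/(-6 + X) - 1)² = (-1 + 1/(-6 + X))²)
(37860 + t(-222, -10))*(-50098 - 8670) = (37860 + (-7 - 10)²/(-6 - 10)²)*(-50098 - 8670) = (37860 + (-17)²/(-16)²)*(-58768) = (37860 + 289*(1/256))*(-58768) = (37860 + 289/256)*(-58768) = (9692449/256)*(-58768) = -35600365177/16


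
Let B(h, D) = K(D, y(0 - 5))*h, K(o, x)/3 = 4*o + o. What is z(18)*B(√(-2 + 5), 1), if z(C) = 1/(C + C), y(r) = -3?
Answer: 5*√3/12 ≈ 0.72169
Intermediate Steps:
K(o, x) = 15*o (K(o, x) = 3*(4*o + o) = 3*(5*o) = 15*o)
B(h, D) = 15*D*h (B(h, D) = (15*D)*h = 15*D*h)
z(C) = 1/(2*C)
z(18)*B(√(-2 + 5), 1) = ((½)/18)*(15*1*√(-2 + 5)) = ((½)*(1/18))*(15*1*√3) = (15*√3)/36 = 5*√3/12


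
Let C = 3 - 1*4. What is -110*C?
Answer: 110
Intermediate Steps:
C = -1 (C = 3 - 4 = -1)
-110*C = -110*(-1) = 110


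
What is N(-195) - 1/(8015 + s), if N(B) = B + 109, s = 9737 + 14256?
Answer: -2752689/32008 ≈ -86.000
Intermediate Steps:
s = 23993
N(B) = 109 + B
N(-195) - 1/(8015 + s) = (109 - 195) - 1/(8015 + 23993) = -86 - 1/32008 = -2752689/32008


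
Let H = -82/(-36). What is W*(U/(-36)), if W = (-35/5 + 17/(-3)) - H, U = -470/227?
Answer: -63215/73548 ≈ -0.85951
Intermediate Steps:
U = -470/227 (U = -470*1/227 = -470/227 ≈ -2.0705)
H = 41/18 (H = -82*(-1/36) = 41/18 ≈ 2.2778)
W = -269/18 (W = (-35/5 + 17/(-3)) - 1*41/18 = (-35*⅕ + 17*(-⅓)) - 41/18 = (-7 - 17/3) - 41/18 = -38/3 - 41/18 = -269/18 ≈ -14.944)
W*(U/(-36)) = -(-63215)/(2043*(-36)) = -(-63215)*(-1)/(2043*36) = -269/18*235/4086 = -63215/73548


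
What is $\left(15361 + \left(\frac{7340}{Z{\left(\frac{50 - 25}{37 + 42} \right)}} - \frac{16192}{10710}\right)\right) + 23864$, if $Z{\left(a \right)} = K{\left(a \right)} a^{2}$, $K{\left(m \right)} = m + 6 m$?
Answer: $\frac{242014643431}{3346875} \approx 72311.0$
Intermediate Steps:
$K{\left(m \right)} = 7 m$
$Z{\left(a \right)} = 7 a^{3}$ ($Z{\left(a \right)} = 7 a a^{2} = 7 a^{3}$)
$\left(15361 + \left(\frac{7340}{Z{\left(\frac{50 - 25}{37 + 42} \right)}} - \frac{16192}{10710}\right)\right) + 23864 = \left(15361 + \left(\frac{7340}{7 \left(\frac{50 - 25}{37 + 42}\right)^{3}} - \frac{16192}{10710}\right)\right) + 23864 = \left(15361 + \left(\frac{7340}{7 \left(\frac{25}{79}\right)^{3}} - \frac{8096}{5355}\right)\right) + 23864 = \left(15361 - \left(\frac{8096}{5355} - \frac{7340}{7 \left(25 \cdot \frac{1}{79}\right)^{3}}\right)\right) + 23864 = \left(15361 - \left(\frac{8096}{5355} - \frac{7340}{7 \left(\frac{25}{79}\right)^{3}}\right)\right) + 23864 = \left(15361 - \left(\frac{8096}{5355} - \frac{7340}{7 \cdot \frac{15625}{493039}}\right)\right) + 23864 = \left(15361 - \left(\frac{8096}{5355} - \frac{7340}{\frac{109375}{493039}}\right)\right) + 23864 = \left(15361 + \left(7340 \cdot \frac{493039}{109375} - \frac{8096}{5355}\right)\right) + 23864 = \left(15361 + \left(\frac{723781252}{21875} - \frac{8096}{5355}\right)\right) + 23864 = \left(15361 + \frac{110733471556}{3346875}\right) + 23864 = \frac{162144818431}{3346875} + 23864 = \frac{242014643431}{3346875}$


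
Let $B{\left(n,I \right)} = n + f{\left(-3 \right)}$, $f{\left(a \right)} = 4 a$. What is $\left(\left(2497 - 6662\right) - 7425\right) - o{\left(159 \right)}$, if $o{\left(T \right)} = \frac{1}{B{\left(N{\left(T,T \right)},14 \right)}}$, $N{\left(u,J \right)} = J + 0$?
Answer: $- \frac{1703731}{147} \approx -11590.0$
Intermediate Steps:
$N{\left(u,J \right)} = J$
$B{\left(n,I \right)} = -12 + n$ ($B{\left(n,I \right)} = n + 4 \left(-3\right) = n - 12 = -12 + n$)
$o{\left(T \right)} = \frac{1}{-12 + T}$
$\left(\left(2497 - 6662\right) - 7425\right) - o{\left(159 \right)} = \left(\left(2497 - 6662\right) - 7425\right) - \frac{1}{-12 + 159} = \left(-4165 - 7425\right) - \frac{1}{147} = -11590 - \frac{1}{147} = - \frac{1703731}{147}$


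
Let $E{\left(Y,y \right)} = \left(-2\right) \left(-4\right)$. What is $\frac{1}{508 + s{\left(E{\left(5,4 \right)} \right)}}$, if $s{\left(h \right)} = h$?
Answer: $\frac{1}{516} \approx 0.001938$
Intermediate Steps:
$E{\left(Y,y \right)} = 8$
$\frac{1}{508 + s{\left(E{\left(5,4 \right)} \right)}} = \frac{1}{508 + 8} = \frac{1}{516}$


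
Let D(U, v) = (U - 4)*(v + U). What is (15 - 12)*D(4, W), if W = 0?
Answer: 0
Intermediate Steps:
D(U, v) = (-4 + U)*(U + v)
(15 - 12)*D(4, W) = (15 - 12)*(4² - 4*4 - 4*0 + 4*0) = 3*(16 - 16 + 0 + 0) = 3*0 = 0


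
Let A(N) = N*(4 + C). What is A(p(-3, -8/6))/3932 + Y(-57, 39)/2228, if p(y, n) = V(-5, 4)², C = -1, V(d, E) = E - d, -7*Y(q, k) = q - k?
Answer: 1041825/15330868 ≈ 0.067956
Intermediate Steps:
Y(q, k) = -q/7 + k/7 (Y(q, k) = -(q - k)/7 = -q/7 + k/7)
p(y, n) = 81 (p(y, n) = (4 - 1*(-5))² = (4 + 5)² = 9² = 81)
A(N) = 3*N (A(N) = N*(4 - 1) = N*3 = 3*N)
A(p(-3, -8/6))/3932 + Y(-57, 39)/2228 = (3*81)/3932 + (-⅐*(-57) + (⅐)*39)/2228 = 243*(1/3932) + (57/7 + 39/7)*(1/2228) = 243/3932 + (96/7)*(1/2228) = 243/3932 + 24/3899 = 1041825/15330868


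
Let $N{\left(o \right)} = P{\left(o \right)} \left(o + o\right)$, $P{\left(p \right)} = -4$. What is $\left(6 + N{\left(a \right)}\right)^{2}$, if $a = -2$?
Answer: $484$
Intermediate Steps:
$N{\left(o \right)} = - 8 o$ ($N{\left(o \right)} = - 4 \left(o + o\right) = - 4 \cdot 2 o = - 8 o$)
$\left(6 + N{\left(a \right)}\right)^{2} = \left(6 - -16\right)^{2} = \left(6 + 16\right)^{2} = 22^{2} = 484$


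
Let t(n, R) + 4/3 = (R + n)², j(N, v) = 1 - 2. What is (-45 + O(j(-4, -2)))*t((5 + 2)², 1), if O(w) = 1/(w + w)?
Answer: -341068/3 ≈ -1.1369e+5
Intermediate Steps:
j(N, v) = -1
O(w) = 1/(2*w)
t(n, R) = -4/3 + (R + n)²
(-45 + O(j(-4, -2)))*t((5 + 2)², 1) = (-45 + (½)/(-1))*(-4/3 + (1 + (5 + 2)²)²) = (-45 + (½)*(-1))*(-4/3 + (1 + 7²)²) = (-45 - ½)*(-4/3 + (1 + 49)²) = -91*(-4/3 + 50²)/2 = -91*(-4/3 + 2500)/2 = -91/2*7496/3 = -341068/3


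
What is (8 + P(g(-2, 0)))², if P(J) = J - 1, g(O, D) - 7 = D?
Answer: 196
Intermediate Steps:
g(O, D) = 7 + D
P(J) = -1 + J
(8 + P(g(-2, 0)))² = (8 + (-1 + (7 + 0)))² = (8 + (-1 + 7))² = (8 + 6)² = 14² = 196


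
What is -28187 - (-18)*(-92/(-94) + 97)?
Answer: -1241899/47 ≈ -26423.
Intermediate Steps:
-28187 - (-18)*(-92/(-94) + 97) = -28187 - (-18)*(-92*(-1/94) + 97) = -28187 - (-18)*(46/47 + 97) = -28187 - (-18)*4605/47 = -28187 - 1*(-82890/47) = -28187 + 82890/47 = -1241899/47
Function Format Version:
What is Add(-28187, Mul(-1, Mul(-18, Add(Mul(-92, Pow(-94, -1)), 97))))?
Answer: Rational(-1241899, 47) ≈ -26423.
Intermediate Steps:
Add(-28187, Mul(-1, Mul(-18, Add(Mul(-92, Pow(-94, -1)), 97)))) = Add(-28187, Mul(-1, Mul(-18, Add(Mul(-92, Rational(-1, 94)), 97)))) = Add(-28187, Mul(-1, Mul(-18, Add(Rational(46, 47), 97)))) = Add(-28187, Mul(-1, Mul(-18, Rational(4605, 47)))) = Add(-28187, Mul(-1, Rational(-82890, 47))) = Add(-28187, Rational(82890, 47)) = Rational(-1241899, 47)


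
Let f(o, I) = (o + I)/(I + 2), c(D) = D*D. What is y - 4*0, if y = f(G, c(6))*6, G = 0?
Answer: 108/19 ≈ 5.6842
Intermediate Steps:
c(D) = D**2
f(o, I) = (I + o)/(2 + I)
y = 108/19 (y = ((6**2 + 0)/(2 + 6**2))*6 = ((36 + 0)/(2 + 36))*6 = (36/38)*6 = ((1/38)*36)*6 = (18/19)*6 = 108/19 ≈ 5.6842)
y - 4*0 = 108/19 - 4*0 = 108/19 - 1*0 = 108/19 + 0 = 108/19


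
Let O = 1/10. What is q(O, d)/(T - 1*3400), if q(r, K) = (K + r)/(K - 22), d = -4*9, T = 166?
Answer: -359/1875720 ≈ -0.00019139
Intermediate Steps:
d = -36
O = ⅒ ≈ 0.10000
q(r, K) = (K + r)/(-22 + K)
q(O, d)/(T - 1*3400) = ((-36 + ⅒)/(-22 - 36))/(166 - 1*3400) = (-359/10/(-58))/(166 - 3400) = -1/58*(-359/10)/(-3234) = (359/580)*(-1/3234) = -359/1875720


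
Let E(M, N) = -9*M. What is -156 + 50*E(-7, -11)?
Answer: 2994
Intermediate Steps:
-156 + 50*E(-7, -11) = -156 + 50*(-9*(-7)) = -156 + 50*63 = -156 + 3150 = 2994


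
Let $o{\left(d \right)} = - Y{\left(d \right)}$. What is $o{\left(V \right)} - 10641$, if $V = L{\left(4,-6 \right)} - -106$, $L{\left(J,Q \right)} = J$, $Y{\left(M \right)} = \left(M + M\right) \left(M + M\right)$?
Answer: $-59041$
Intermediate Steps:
$Y{\left(M \right)} = 4 M^{2}$ ($Y{\left(M \right)} = 2 M 2 M = 4 M^{2}$)
$V = 110$ ($V = 4 - -106 = 4 + 106 = 110$)
$o{\left(d \right)} = - 4 d^{2}$
$o{\left(V \right)} - 10641 = - 4 \cdot 110^{2} - 10641 = \left(-4\right) 12100 - 10641 = -48400 - 10641 = -59041$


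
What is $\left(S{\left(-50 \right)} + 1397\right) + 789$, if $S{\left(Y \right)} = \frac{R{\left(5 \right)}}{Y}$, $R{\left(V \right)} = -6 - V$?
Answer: $\frac{109311}{50} \approx 2186.2$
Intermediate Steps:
$S{\left(Y \right)} = - \frac{11}{Y}$ ($S{\left(Y \right)} = \frac{-6 - 5}{Y} = - \frac{11}{Y}$)
$\left(S{\left(-50 \right)} + 1397\right) + 789 = \left(- \frac{11}{-50} + 1397\right) + 789 = \left(\left(-11\right) \left(- \frac{1}{50}\right) + 1397\right) + 789 = \left(\frac{11}{50} + 1397\right) + 789 = \frac{69861}{50} + 789 = \frac{109311}{50}$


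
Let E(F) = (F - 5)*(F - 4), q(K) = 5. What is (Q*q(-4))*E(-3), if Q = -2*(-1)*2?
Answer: 1120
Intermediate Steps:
Q = 4 (Q = 2*2 = 4)
E(F) = (-5 + F)*(-4 + F)
(Q*q(-4))*E(-3) = (4*5)*(20 + (-3)² - 9*(-3)) = 20*(20 + 9 + 27) = 20*56 = 1120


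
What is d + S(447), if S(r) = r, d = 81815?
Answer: 82262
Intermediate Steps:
d + S(447) = 81815 + 447 = 82262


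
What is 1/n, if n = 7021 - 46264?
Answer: -1/39243 ≈ -2.5482e-5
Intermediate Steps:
n = -39243
1/n = 1/(-39243) = -1/39243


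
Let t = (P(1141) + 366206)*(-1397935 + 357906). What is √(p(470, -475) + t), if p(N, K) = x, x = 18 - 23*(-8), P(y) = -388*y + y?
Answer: √78377625671 ≈ 2.7996e+5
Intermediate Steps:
P(y) = -387*y
x = 202 (x = 18 + 184 = 202)
p(N, K) = 202
t = 78377625469 (t = (-387*1141 + 366206)*(-1397935 + 357906) = (-441567 + 366206)*(-1040029) = -75361*(-1040029) = 78377625469)
√(p(470, -475) + t) = √(202 + 78377625469) = √78377625671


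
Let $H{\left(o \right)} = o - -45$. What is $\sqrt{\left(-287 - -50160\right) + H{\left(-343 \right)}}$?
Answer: $5 \sqrt{1983} \approx 222.65$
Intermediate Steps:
$H{\left(o \right)} = 45 + o$ ($H{\left(o \right)} = o + 45 = 45 + o$)
$\sqrt{\left(-287 - -50160\right) + H{\left(-343 \right)}} = \sqrt{\left(-287 - -50160\right) + \left(45 - 343\right)} = \sqrt{\left(-287 + 50160\right) - 298} = \sqrt{49873 - 298} = \sqrt{49575} = 5 \sqrt{1983}$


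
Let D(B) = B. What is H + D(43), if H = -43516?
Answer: -43473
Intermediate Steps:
H + D(43) = -43516 + 43 = -43473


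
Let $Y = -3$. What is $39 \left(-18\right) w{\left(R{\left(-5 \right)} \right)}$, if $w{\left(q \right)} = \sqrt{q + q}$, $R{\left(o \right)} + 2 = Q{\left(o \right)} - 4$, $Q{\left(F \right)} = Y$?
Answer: $- 2106 i \sqrt{2} \approx - 2978.3 i$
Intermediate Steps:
$Q{\left(F \right)} = -3$
$R{\left(o \right)} = -9$ ($R{\left(o \right)} = -2 - 7 = -9$)
$w{\left(q \right)} = \sqrt{2} \sqrt{q}$ ($w{\left(q \right)} = \sqrt{2 q} = \sqrt{2} \sqrt{q}$)
$39 \left(-18\right) w{\left(R{\left(-5 \right)} \right)} = 39 \left(-18\right) \sqrt{2} \sqrt{-9} = - 702 \sqrt{2} \cdot 3 i = - 702 \cdot 3 i \sqrt{2} = - 2106 i \sqrt{2}$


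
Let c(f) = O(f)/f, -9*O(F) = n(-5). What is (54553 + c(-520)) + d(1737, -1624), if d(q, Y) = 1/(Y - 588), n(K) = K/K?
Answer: 141185345503/2588040 ≈ 54553.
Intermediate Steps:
n(K) = 1
d(q, Y) = 1/(-588 + Y)
O(F) = -1/9 (O(F) = -1/9*1 = -1/9)
c(f) = -1/(9*f)
(54553 + c(-520)) + d(1737, -1624) = (54553 - 1/9/(-520)) + 1/(-588 - 1624) = (54553 - 1/9*(-1/520)) + 1/(-2212) = (54553 + 1/4680) - 1/2212 = 255308041/4680 - 1/2212 = 141185345503/2588040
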